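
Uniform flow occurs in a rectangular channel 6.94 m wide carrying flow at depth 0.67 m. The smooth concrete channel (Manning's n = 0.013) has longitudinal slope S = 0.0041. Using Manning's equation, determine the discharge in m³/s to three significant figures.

15.6 m³/s

A = b·y = 6.94 × 0.67 = 4.650 m²
P = b + 2y = 6.94 + 2×0.67 = 8.280 m
R = A/P = 4.650/8.280 = 0.5616 m
Q = (1/n)·A·R^(2/3)·S^(1/2) = (1/0.013) × 4.650 × 0.5616^(2/3) × 0.0041^(1/2) = 15.59 m³/s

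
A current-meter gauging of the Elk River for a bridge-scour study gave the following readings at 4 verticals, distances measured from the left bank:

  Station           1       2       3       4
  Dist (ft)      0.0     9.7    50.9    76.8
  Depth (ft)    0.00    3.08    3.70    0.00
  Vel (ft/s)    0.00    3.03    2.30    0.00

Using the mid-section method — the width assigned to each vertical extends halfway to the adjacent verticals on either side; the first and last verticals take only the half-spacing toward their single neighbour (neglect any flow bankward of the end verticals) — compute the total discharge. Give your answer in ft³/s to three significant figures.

523 ft³/s

w_2 = (50.9 − 0.0)/2 = 25.45 ft; q_2 = 3.03 × 3.08 × 25.45 = 237.5 ft³/s
w_3 = (76.8 − 9.7)/2 = 33.55 ft; q_3 = 2.30 × 3.70 × 33.55 = 285.5 ft³/s
Stations 1, 4 contribute zero (depth or velocity is 0).
Q = Σ qᵢ = 523.0 ft³/s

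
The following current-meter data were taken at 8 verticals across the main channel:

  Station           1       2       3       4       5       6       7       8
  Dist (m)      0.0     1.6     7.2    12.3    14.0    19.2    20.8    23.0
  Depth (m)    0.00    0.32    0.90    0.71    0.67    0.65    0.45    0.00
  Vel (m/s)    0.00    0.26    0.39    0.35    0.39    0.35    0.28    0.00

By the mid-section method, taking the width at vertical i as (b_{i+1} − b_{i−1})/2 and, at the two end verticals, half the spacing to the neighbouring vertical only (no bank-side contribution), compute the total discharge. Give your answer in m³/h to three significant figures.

w_2 = (7.2 − 0.0)/2 = 3.6 m; q_2 = 0.26 × 0.32 × 3.6 = 0.2995 m³/s
w_3 = (12.3 − 1.6)/2 = 5.35 m; q_3 = 0.39 × 0.90 × 5.35 = 1.878 m³/s
w_4 = (14.0 − 7.2)/2 = 3.4 m; q_4 = 0.35 × 0.71 × 3.4 = 0.8449 m³/s
w_5 = (19.2 − 12.3)/2 = 3.45 m; q_5 = 0.39 × 0.67 × 3.45 = 0.9015 m³/s
w_6 = (20.8 − 14.0)/2 = 3.4 m; q_6 = 0.35 × 0.65 × 3.4 = 0.7735 m³/s
w_7 = (23.0 − 19.2)/2 = 1.9 m; q_7 = 0.28 × 0.45 × 1.9 = 0.2394 m³/s
Stations 1, 8 contribute zero (depth or velocity is 0).
Q = Σ qᵢ = 4.937 m³/s
= 4.937 × 3600 = 17770 m³/h

17800 m³/h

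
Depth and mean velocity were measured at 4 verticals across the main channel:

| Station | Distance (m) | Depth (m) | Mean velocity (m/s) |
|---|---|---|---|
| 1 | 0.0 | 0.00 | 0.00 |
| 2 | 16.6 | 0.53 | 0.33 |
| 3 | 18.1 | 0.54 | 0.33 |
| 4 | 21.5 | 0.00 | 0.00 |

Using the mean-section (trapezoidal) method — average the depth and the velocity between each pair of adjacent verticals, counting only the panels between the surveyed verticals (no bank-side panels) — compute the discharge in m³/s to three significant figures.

1.14 m³/s

Panel 1-2: Δb = 16.6 m, d̄ = (0.00+0.53)/2 = 0.265, v̄ = (0.00+0.33)/2 = 0.165 → q = 16.6×0.265×0.165 = 0.7258 m³/s
Panel 2-3: Δb = 1.5 m, d̄ = (0.53+0.54)/2 = 0.535, v̄ = (0.33+0.33)/2 = 0.33 → q = 1.5×0.535×0.33 = 0.2648 m³/s
Panel 3-4: Δb = 3.4 m, d̄ = (0.54+0.00)/2 = 0.27, v̄ = (0.33+0.00)/2 = 0.165 → q = 3.4×0.27×0.165 = 0.1515 m³/s
Q = Σ q = 1.142 m³/s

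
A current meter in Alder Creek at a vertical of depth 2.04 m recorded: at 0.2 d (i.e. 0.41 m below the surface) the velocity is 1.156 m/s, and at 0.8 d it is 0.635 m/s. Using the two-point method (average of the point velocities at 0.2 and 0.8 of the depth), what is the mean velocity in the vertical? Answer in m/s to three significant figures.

0.896 m/s

v̄ = (1.156 + 0.635) / 2 = 0.8955 m/s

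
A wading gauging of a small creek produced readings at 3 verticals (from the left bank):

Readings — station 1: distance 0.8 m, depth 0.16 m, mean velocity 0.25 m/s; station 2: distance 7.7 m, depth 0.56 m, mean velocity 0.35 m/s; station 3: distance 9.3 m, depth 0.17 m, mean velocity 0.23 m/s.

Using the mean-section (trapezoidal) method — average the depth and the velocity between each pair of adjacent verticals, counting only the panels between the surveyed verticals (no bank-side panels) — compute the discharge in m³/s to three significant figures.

Panel 1-2: Δb = 6.9 m, d̄ = (0.16+0.56)/2 = 0.36, v̄ = (0.25+0.35)/2 = 0.3 → q = 6.9×0.36×0.3 = 0.7452 m³/s
Panel 2-3: Δb = 1.6 m, d̄ = (0.56+0.17)/2 = 0.365, v̄ = (0.35+0.23)/2 = 0.29 → q = 1.6×0.365×0.29 = 0.1694 m³/s
Q = Σ q = 0.9146 m³/s

0.915 m³/s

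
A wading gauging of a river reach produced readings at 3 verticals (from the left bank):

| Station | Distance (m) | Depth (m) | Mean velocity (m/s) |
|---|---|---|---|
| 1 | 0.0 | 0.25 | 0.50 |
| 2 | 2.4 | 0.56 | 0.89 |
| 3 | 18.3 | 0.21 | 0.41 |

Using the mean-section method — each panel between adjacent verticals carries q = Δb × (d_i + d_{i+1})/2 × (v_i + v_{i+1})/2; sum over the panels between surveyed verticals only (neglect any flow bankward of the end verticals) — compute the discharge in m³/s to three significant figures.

4.65 m³/s

Panel 1-2: Δb = 2.4 m, d̄ = (0.25+0.56)/2 = 0.405, v̄ = (0.50+0.89)/2 = 0.695 → q = 2.4×0.405×0.695 = 0.6755 m³/s
Panel 2-3: Δb = 15.9 m, d̄ = (0.56+0.21)/2 = 0.385, v̄ = (0.89+0.41)/2 = 0.65 → q = 15.9×0.385×0.65 = 3.979 m³/s
Q = Σ q = 4.655 m³/s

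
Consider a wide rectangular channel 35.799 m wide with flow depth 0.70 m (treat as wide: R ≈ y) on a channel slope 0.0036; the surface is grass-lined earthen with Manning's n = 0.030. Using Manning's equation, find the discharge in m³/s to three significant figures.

39.5 m³/s

A = b·y = 35.799 × 0.70 = 25.06 m²
Wide channel: R ≈ y = 0.70 m
Q = (1/n)·A·R^(2/3)·S^(1/2) = (1/0.030) × 25.06 × 0.7000^(2/3) × 0.0036^(1/2) = 39.51 m³/s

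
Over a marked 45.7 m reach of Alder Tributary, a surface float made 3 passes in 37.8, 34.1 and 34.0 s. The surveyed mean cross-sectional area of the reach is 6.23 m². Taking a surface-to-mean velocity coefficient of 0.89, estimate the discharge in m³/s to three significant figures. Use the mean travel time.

7.18 m³/s

t̄ = (37.8 + 34.1 + 34.0) / 3 = 35.3 s
v_surface = L / t̄ = 45.7 / 35.3 = 1.295 m/s
v_mean = 0.89 × 1.295 = 1.152 m/s
Q = A × v_mean = 6.23 × 1.152 = 7.178 m³/s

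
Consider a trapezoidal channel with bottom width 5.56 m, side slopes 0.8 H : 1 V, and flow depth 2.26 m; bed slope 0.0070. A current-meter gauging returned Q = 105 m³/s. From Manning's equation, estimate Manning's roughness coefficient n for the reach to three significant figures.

0.0171

A = (b + z·y)·y = (5.56 + 0.8×2.26)×2.26 = 16.65 m²
P = b + 2y√(1+z²) = 5.56 + 2×2.26×√(1+0.8²) = 11.35 m
R = A/P = 16.65/11.35 = 1.467 m
n = (1/Q)·A·R^(2/3)·S^(1/2) = (1/105) × 16.65 × 1.291 × 0.08367 = 0.01713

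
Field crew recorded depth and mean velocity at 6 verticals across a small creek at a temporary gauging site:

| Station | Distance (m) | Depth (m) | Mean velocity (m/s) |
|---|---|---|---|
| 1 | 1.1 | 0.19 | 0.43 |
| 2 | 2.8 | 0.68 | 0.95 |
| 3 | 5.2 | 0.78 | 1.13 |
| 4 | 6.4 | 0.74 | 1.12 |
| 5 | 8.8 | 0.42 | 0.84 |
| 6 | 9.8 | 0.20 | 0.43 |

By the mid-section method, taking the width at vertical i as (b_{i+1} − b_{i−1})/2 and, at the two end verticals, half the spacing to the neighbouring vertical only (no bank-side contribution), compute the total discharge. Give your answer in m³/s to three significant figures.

w_1 = (2.8 − 1.1)/2 = 0.85 m; q_1 = 0.43 × 0.19 × 0.85 = 0.06945 m³/s
w_2 = (5.2 − 1.1)/2 = 2.05 m; q_2 = 0.95 × 0.68 × 2.05 = 1.324 m³/s
w_3 = (6.4 − 2.8)/2 = 1.8 m; q_3 = 1.13 × 0.78 × 1.8 = 1.587 m³/s
w_4 = (8.8 − 5.2)/2 = 1.8 m; q_4 = 1.12 × 0.74 × 1.8 = 1.492 m³/s
w_5 = (9.8 − 6.4)/2 = 1.7 m; q_5 = 0.84 × 0.42 × 1.7 = 0.5998 m³/s
w_6 = (9.8 − 8.8)/2 = 0.5 m; q_6 = 0.43 × 0.20 × 0.5 = 0.04300 m³/s
Q = Σ qᵢ = 5.115 m³/s

5.11 m³/s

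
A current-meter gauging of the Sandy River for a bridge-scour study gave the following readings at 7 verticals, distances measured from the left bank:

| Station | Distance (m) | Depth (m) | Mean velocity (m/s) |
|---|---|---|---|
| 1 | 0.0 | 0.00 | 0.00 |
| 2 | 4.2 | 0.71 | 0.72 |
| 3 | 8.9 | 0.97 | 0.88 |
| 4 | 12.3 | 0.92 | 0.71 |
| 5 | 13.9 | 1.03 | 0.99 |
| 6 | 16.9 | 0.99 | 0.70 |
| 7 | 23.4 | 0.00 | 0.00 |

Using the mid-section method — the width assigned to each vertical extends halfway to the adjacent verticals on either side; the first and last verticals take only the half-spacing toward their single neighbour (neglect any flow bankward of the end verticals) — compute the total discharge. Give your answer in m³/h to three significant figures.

46800 m³/h

w_2 = (8.9 − 0.0)/2 = 4.45 m; q_2 = 0.72 × 0.71 × 4.45 = 2.275 m³/s
w_3 = (12.3 − 4.2)/2 = 4.05 m; q_3 = 0.88 × 0.97 × 4.05 = 3.457 m³/s
w_4 = (13.9 − 8.9)/2 = 2.5 m; q_4 = 0.71 × 0.92 × 2.5 = 1.633 m³/s
w_5 = (16.9 − 12.3)/2 = 2.3 m; q_5 = 0.99 × 1.03 × 2.3 = 2.345 m³/s
w_6 = (23.4 − 13.9)/2 = 4.75 m; q_6 = 0.70 × 0.99 × 4.75 = 3.292 m³/s
Stations 1, 7 contribute zero (depth or velocity is 0).
Q = Σ qᵢ = 13.00 m³/s
= 13.00 × 3600 = 46810 m³/h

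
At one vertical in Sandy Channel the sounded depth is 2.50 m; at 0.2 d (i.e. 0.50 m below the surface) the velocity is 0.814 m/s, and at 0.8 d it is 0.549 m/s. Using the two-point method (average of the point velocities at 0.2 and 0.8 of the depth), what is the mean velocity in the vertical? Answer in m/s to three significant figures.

0.682 m/s

v̄ = (0.814 + 0.549) / 2 = 0.6815 m/s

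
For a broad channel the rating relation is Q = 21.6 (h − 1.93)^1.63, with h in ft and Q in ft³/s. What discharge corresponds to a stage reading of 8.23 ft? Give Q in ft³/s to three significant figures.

434 ft³/s

Q = 21.6 × (8.23 − 1.93)^1.63 = 21.6 × 6.3^1.63 = 433.9 ft³/s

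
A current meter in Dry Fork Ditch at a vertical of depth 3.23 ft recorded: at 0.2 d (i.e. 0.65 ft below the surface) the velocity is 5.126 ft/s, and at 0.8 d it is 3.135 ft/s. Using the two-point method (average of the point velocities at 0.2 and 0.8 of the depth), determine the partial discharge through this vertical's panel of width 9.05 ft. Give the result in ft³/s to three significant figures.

v̄ = (5.126 + 3.135) / 2 = 4.131 ft/s
q = v̄ × d × w = 4.131 × 3.23 × 9.05 = 120.7 ft³/s

121 ft³/s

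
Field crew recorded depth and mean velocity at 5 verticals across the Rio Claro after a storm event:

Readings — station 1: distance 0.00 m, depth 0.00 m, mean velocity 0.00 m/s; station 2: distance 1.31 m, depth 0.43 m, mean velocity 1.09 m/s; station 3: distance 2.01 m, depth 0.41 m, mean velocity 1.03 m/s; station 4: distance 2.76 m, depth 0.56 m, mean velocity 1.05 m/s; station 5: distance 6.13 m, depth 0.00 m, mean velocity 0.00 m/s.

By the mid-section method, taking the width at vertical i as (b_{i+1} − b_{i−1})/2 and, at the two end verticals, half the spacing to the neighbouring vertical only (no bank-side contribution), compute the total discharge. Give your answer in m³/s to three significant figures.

1.99 m³/s

w_2 = (2.01 − 0.00)/2 = 1.005 m; q_2 = 1.09 × 0.43 × 1.005 = 0.4710 m³/s
w_3 = (2.76 − 1.31)/2 = 0.725 m; q_3 = 1.03 × 0.41 × 0.725 = 0.3062 m³/s
w_4 = (6.13 − 2.01)/2 = 2.06 m; q_4 = 1.05 × 0.56 × 2.06 = 1.211 m³/s
Stations 1, 5 contribute zero (depth or velocity is 0).
Q = Σ qᵢ = 1.988 m³/s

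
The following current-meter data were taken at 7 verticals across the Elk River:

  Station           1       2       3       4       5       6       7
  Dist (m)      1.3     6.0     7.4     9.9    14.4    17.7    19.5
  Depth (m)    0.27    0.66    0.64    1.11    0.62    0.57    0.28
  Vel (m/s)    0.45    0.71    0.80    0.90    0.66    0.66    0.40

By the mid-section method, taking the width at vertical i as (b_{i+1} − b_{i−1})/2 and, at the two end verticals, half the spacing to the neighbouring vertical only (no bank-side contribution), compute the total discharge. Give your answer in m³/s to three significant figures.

w_1 = (6.0 − 1.3)/2 = 2.35 m; q_1 = 0.45 × 0.27 × 2.35 = 0.2855 m³/s
w_2 = (7.4 − 1.3)/2 = 3.05 m; q_2 = 0.71 × 0.66 × 3.05 = 1.429 m³/s
w_3 = (9.9 − 6.0)/2 = 1.95 m; q_3 = 0.80 × 0.64 × 1.95 = 0.9984 m³/s
w_4 = (14.4 − 7.4)/2 = 3.5 m; q_4 = 0.90 × 1.11 × 3.5 = 3.497 m³/s
w_5 = (17.7 − 9.9)/2 = 3.9 m; q_5 = 0.66 × 0.62 × 3.9 = 1.596 m³/s
w_6 = (19.5 − 14.4)/2 = 2.55 m; q_6 = 0.66 × 0.57 × 2.55 = 0.9593 m³/s
w_7 = (19.5 − 17.7)/2 = 0.9 m; q_7 = 0.40 × 0.28 × 0.9 = 0.1008 m³/s
Q = Σ qᵢ = 8.866 m³/s

8.87 m³/s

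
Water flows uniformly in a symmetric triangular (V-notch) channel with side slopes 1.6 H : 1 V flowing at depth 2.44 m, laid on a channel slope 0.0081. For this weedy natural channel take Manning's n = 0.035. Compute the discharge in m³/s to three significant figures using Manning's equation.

25.1 m³/s

A = z·y² = 1.6×2.44² = 9.526 m²
P = 2y√(1+z²) = 2×2.44×√(1+1.6²) = 9.208 m
R = A/P = 9.526/9.208 = 1.035 m
Q = (1/n)·A·R^(2/3)·S^(1/2) = (1/0.035) × 9.526 × 1.035^(2/3) × 0.0081^(1/2) = 25.06 m³/s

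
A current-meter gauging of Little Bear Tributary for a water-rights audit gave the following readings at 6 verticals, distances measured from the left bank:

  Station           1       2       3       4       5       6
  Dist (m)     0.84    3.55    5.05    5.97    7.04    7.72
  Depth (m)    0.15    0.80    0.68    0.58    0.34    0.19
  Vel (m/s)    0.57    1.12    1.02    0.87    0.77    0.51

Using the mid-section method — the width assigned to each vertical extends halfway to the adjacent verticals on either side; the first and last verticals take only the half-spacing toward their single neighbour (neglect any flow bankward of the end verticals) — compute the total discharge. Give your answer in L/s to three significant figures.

w_1 = (3.55 − 0.84)/2 = 1.355 m; q_1 = 0.57 × 0.15 × 1.355 = 0.1159 m³/s
w_2 = (5.05 − 0.84)/2 = 2.105 m; q_2 = 1.12 × 0.80 × 2.105 = 1.886 m³/s
w_3 = (5.97 − 3.55)/2 = 1.21 m; q_3 = 1.02 × 0.68 × 1.21 = 0.8393 m³/s
w_4 = (7.04 − 5.05)/2 = 0.995 m; q_4 = 0.87 × 0.58 × 0.995 = 0.5021 m³/s
w_5 = (7.72 − 5.97)/2 = 0.875 m; q_5 = 0.77 × 0.34 × 0.875 = 0.2291 m³/s
w_6 = (7.72 − 7.04)/2 = 0.34 m; q_6 = 0.51 × 0.19 × 0.34 = 0.03295 m³/s
Q = Σ qᵢ = 3.605 m³/s
= 3.605 × 1000 = 3605 L/s

3610 L/s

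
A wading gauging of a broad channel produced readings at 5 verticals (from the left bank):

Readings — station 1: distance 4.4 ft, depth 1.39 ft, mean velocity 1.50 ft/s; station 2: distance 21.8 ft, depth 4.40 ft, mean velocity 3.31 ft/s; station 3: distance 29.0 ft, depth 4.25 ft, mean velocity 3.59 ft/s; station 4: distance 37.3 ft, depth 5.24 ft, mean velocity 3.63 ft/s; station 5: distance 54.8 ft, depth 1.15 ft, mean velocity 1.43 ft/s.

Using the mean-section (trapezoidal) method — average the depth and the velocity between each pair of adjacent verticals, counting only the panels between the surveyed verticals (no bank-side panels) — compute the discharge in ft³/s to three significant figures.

Panel 1-2: Δb = 17.4 ft, d̄ = (1.39+4.40)/2 = 2.895, v̄ = (1.50+3.31)/2 = 2.405 → q = 17.4×2.895×2.405 = 121.1 ft³/s
Panel 2-3: Δb = 7.2 ft, d̄ = (4.40+4.25)/2 = 4.325, v̄ = (3.31+3.59)/2 = 3.45 → q = 7.2×4.325×3.45 = 107.4 ft³/s
Panel 3-4: Δb = 8.3 ft, d̄ = (4.25+5.24)/2 = 4.745, v̄ = (3.59+3.63)/2 = 3.61 → q = 8.3×4.745×3.61 = 142.2 ft³/s
Panel 4-5: Δb = 17.5 ft, d̄ = (5.24+1.15)/2 = 3.195, v̄ = (3.63+1.43)/2 = 2.53 → q = 17.5×3.195×2.53 = 141.5 ft³/s
Q = Σ q = 512.2 ft³/s

512 ft³/s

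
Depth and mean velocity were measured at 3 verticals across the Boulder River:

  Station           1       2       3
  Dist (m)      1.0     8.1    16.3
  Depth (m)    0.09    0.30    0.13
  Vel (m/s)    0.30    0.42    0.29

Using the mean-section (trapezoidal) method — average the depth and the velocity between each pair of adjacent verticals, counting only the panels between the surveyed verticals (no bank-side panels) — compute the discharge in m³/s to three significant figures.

1.12 m³/s

Panel 1-2: Δb = 7.1 m, d̄ = (0.09+0.30)/2 = 0.195, v̄ = (0.30+0.42)/2 = 0.36 → q = 7.1×0.195×0.36 = 0.4984 m³/s
Panel 2-3: Δb = 8.2 m, d̄ = (0.30+0.13)/2 = 0.215, v̄ = (0.42+0.29)/2 = 0.355 → q = 8.2×0.215×0.355 = 0.6259 m³/s
Q = Σ q = 1.124 m³/s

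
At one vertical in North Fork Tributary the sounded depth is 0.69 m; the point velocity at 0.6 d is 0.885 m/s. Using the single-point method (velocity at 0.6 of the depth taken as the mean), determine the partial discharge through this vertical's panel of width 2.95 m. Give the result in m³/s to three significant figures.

1.80 m³/s

v̄ = v₀.₆ = 0.885 m/s
q = v̄ × d × w = 0.8850 × 0.69 × 2.95 = 1.801 m³/s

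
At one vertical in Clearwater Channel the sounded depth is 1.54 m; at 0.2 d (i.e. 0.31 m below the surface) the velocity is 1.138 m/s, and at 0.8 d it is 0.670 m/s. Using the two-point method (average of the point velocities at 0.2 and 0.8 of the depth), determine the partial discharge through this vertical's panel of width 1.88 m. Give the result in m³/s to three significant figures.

v̄ = (1.138 + 0.670) / 2 = 0.9040 m/s
q = v̄ × d × w = 0.9040 × 1.54 × 1.88 = 2.617 m³/s

2.62 m³/s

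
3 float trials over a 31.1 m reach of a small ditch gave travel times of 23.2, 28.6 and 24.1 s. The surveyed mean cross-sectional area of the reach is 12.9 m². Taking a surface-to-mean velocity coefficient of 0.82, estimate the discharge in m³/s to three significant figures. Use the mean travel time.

13.0 m³/s

t̄ = (23.2 + 28.6 + 24.1) / 3 = 25.3 s
v_surface = L / t̄ = 31.1 / 25.3 = 1.229 m/s
v_mean = 0.82 × 1.229 = 1.008 m/s
Q = A × v_mean = 12.9 × 1.008 = 13.00 m³/s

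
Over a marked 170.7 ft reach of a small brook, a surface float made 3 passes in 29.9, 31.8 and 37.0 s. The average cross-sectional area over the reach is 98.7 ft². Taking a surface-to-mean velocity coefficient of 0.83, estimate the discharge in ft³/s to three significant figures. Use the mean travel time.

425 ft³/s

t̄ = (29.9 + 31.8 + 37.0) / 3 = 32.9 s
v_surface = L / t̄ = 170.7 / 32.9 = 5.188 ft/s
v_mean = 0.83 × 5.188 = 4.306 ft/s
Q = A × v_mean = 98.7 × 4.306 = 425.0 ft³/s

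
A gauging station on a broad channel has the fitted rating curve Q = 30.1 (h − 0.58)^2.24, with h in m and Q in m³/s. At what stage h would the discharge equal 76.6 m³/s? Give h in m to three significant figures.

2.10 m

h − h₀ = (Q/C)^(1/b) = (76.6/30.1)^(1/2.24) = 1.517 m
h = 0.58 + 1.517 = 2.097 m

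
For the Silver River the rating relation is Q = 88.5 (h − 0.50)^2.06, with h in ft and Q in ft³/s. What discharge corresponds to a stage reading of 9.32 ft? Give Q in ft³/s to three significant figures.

7850 ft³/s

Q = 88.5 × (9.32 − 0.50)^2.06 = 88.5 × 8.82^2.06 = 7845 ft³/s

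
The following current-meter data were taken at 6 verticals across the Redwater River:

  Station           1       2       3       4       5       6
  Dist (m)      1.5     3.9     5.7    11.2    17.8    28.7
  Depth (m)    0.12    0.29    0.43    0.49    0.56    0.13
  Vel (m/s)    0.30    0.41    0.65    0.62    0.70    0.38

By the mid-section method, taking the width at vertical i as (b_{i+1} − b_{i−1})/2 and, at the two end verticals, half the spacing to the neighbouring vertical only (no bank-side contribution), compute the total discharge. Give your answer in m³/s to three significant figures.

6.85 m³/s

w_1 = (3.9 − 1.5)/2 = 1.2 m; q_1 = 0.30 × 0.12 × 1.2 = 0.04320 m³/s
w_2 = (5.7 − 1.5)/2 = 2.1 m; q_2 = 0.41 × 0.29 × 2.1 = 0.2497 m³/s
w_3 = (11.2 − 3.9)/2 = 3.65 m; q_3 = 0.65 × 0.43 × 3.65 = 1.020 m³/s
w_4 = (17.8 − 5.7)/2 = 6.05 m; q_4 = 0.62 × 0.49 × 6.05 = 1.838 m³/s
w_5 = (28.7 − 11.2)/2 = 8.75 m; q_5 = 0.70 × 0.56 × 8.75 = 3.430 m³/s
w_6 = (28.7 − 17.8)/2 = 5.45 m; q_6 = 0.38 × 0.13 × 5.45 = 0.2692 m³/s
Q = Σ qᵢ = 6.850 m³/s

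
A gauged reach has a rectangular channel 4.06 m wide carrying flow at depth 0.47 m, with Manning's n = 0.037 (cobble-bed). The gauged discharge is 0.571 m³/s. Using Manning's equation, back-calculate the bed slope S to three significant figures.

0.000443

A = b·y = 4.06 × 0.47 = 1.908 m²
P = b + 2y = 4.06 + 2×0.47 = 5.000 m
R = A/P = 1.908/5.000 = 0.3816 m
S = (Q·n / (1·A·R^(2/3)))² = (0.571×0.037 / (1×1.908×0.5261))² = 0.0004428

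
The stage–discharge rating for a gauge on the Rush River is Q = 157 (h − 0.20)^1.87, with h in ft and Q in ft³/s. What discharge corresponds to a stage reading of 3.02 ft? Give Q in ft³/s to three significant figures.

Q = 157 × (3.02 − 0.20)^1.87 = 157 × 2.82^1.87 = 1091 ft³/s

1090 ft³/s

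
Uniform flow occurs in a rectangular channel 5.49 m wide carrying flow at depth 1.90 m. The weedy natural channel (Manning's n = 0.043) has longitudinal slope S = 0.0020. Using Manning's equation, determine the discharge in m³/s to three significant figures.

A = b·y = 5.49 × 1.90 = 10.43 m²
P = b + 2y = 5.49 + 2×1.90 = 9.290 m
R = A/P = 10.43/9.290 = 1.123 m
Q = (1/n)·A·R^(2/3)·S^(1/2) = (1/0.043) × 10.43 × 1.123^(2/3) × 0.0020^(1/2) = 11.72 m³/s

11.7 m³/s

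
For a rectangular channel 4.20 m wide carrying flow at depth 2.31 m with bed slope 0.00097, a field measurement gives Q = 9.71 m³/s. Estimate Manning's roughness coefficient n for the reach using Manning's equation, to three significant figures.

A = b·y = 4.20 × 2.31 = 9.702 m²
P = b + 2y = 4.20 + 2×2.31 = 8.820 m
R = A/P = 9.702/8.820 = 1.100 m
n = (1/Q)·A·R^(2/3)·S^(1/2) = (1/9.71) × 9.702 × 1.066 × 0.03114 = 0.03316

0.0332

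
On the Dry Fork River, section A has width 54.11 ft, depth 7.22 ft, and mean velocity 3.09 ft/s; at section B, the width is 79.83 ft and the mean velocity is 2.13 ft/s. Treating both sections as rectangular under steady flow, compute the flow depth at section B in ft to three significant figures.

7.10 ft

Q = A₁V₁ = (54.11×7.22) × 3.09 = 1207 ft³/s
d₂ = Q/(b₂ V₂) = 1207/(79.83×2.13) = 7.099 ft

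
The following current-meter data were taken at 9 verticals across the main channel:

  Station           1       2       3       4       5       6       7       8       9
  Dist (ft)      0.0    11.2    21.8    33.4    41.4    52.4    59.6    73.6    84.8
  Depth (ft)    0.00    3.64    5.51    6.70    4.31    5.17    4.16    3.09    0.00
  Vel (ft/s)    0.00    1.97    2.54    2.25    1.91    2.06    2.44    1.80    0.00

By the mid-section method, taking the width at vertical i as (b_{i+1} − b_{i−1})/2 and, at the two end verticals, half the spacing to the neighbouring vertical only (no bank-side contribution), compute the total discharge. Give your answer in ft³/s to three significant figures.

734 ft³/s

w_2 = (21.8 − 0.0)/2 = 10.9 ft; q_2 = 1.97 × 3.64 × 10.9 = 78.16 ft³/s
w_3 = (33.4 − 11.2)/2 = 11.1 ft; q_3 = 2.54 × 5.51 × 11.1 = 155.3 ft³/s
w_4 = (41.4 − 21.8)/2 = 9.8 ft; q_4 = 2.25 × 6.70 × 9.8 = 147.7 ft³/s
w_5 = (52.4 − 33.4)/2 = 9.5 ft; q_5 = 1.91 × 4.31 × 9.5 = 78.20 ft³/s
w_6 = (59.6 − 41.4)/2 = 9.1 ft; q_6 = 2.06 × 5.17 × 9.1 = 96.92 ft³/s
w_7 = (73.6 − 52.4)/2 = 10.6 ft; q_7 = 2.44 × 4.16 × 10.6 = 107.6 ft³/s
w_8 = (84.8 − 59.6)/2 = 12.6 ft; q_8 = 1.80 × 3.09 × 12.6 = 70.08 ft³/s
Stations 1, 9 contribute zero (depth or velocity is 0).
Q = Σ qᵢ = 734.0 ft³/s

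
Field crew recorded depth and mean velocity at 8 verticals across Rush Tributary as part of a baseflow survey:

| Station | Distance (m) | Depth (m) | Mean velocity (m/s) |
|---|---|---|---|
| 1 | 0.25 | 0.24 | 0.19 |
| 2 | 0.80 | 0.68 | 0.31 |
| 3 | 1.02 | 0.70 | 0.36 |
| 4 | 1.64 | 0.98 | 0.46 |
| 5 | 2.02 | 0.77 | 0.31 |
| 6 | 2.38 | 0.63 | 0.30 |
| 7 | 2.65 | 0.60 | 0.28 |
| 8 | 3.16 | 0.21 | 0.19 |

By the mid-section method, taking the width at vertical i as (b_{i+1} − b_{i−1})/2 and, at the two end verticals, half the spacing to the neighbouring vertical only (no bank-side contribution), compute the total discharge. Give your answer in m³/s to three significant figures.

w_1 = (0.80 − 0.25)/2 = 0.275 m; q_1 = 0.19 × 0.24 × 0.275 = 0.01254 m³/s
w_2 = (1.02 − 0.25)/2 = 0.385 m; q_2 = 0.31 × 0.68 × 0.385 = 0.08116 m³/s
w_3 = (1.64 − 0.80)/2 = 0.42 m; q_3 = 0.36 × 0.70 × 0.42 = 0.1058 m³/s
w_4 = (2.02 − 1.02)/2 = 0.5 m; q_4 = 0.46 × 0.98 × 0.5 = 0.2254 m³/s
w_5 = (2.38 − 1.64)/2 = 0.37 m; q_5 = 0.31 × 0.77 × 0.37 = 0.08832 m³/s
w_6 = (2.65 − 2.02)/2 = 0.315 m; q_6 = 0.30 × 0.63 × 0.315 = 0.05954 m³/s
w_7 = (3.16 − 2.38)/2 = 0.39 m; q_7 = 0.28 × 0.60 × 0.39 = 0.06552 m³/s
w_8 = (3.16 − 2.65)/2 = 0.255 m; q_8 = 0.19 × 0.21 × 0.255 = 0.01017 m³/s
Q = Σ qᵢ = 0.6485 m³/s

0.648 m³/s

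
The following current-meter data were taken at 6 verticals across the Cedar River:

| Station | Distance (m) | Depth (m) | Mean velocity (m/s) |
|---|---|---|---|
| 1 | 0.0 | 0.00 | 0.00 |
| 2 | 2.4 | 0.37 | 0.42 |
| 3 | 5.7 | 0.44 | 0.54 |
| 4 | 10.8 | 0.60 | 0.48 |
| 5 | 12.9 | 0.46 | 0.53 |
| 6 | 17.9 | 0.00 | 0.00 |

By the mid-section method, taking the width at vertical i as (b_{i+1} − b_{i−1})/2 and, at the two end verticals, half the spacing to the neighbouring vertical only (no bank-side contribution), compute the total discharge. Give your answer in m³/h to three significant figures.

w_2 = (5.7 − 0.0)/2 = 2.85 m; q_2 = 0.42 × 0.37 × 2.85 = 0.4429 m³/s
w_3 = (10.8 − 2.4)/2 = 4.2 m; q_3 = 0.54 × 0.44 × 4.2 = 0.9979 m³/s
w_4 = (12.9 − 5.7)/2 = 3.6 m; q_4 = 0.48 × 0.60 × 3.6 = 1.037 m³/s
w_5 = (17.9 − 10.8)/2 = 3.55 m; q_5 = 0.53 × 0.46 × 3.55 = 0.8655 m³/s
Stations 1, 6 contribute zero (depth or velocity is 0).
Q = Σ qᵢ = 3.343 m³/s
= 3.343 × 3600 = 12040 m³/h

12000 m³/h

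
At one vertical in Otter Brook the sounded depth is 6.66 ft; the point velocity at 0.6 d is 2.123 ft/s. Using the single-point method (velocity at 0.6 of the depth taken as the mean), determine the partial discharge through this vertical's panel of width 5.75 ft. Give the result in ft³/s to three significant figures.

v̄ = v₀.₆ = 2.123 ft/s
q = v̄ × d × w = 2.123 × 6.66 × 5.75 = 81.30 ft³/s

81.3 ft³/s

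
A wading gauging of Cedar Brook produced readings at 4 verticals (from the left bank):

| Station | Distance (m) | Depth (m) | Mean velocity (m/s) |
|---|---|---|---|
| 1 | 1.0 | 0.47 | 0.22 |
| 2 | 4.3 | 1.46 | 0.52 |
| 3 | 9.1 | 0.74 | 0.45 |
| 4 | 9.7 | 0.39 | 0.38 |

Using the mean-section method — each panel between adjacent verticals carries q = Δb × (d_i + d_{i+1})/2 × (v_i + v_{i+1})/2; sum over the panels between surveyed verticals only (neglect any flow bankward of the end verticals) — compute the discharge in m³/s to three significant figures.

3.88 m³/s

Panel 1-2: Δb = 3.3 m, d̄ = (0.47+1.46)/2 = 0.965, v̄ = (0.22+0.52)/2 = 0.37 → q = 3.3×0.965×0.37 = 1.178 m³/s
Panel 2-3: Δb = 4.8 m, d̄ = (1.46+0.74)/2 = 1.1, v̄ = (0.52+0.45)/2 = 0.485 → q = 4.8×1.1×0.485 = 2.561 m³/s
Panel 3-4: Δb = 0.6 m, d̄ = (0.74+0.39)/2 = 0.565, v̄ = (0.45+0.38)/2 = 0.415 → q = 0.6×0.565×0.415 = 0.1407 m³/s
Q = Σ q = 3.880 m³/s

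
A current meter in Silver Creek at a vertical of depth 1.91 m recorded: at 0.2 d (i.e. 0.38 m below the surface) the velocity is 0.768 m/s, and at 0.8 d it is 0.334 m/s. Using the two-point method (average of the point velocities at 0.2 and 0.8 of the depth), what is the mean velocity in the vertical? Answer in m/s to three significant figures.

v̄ = (0.768 + 0.334) / 2 = 0.5510 m/s

0.551 m/s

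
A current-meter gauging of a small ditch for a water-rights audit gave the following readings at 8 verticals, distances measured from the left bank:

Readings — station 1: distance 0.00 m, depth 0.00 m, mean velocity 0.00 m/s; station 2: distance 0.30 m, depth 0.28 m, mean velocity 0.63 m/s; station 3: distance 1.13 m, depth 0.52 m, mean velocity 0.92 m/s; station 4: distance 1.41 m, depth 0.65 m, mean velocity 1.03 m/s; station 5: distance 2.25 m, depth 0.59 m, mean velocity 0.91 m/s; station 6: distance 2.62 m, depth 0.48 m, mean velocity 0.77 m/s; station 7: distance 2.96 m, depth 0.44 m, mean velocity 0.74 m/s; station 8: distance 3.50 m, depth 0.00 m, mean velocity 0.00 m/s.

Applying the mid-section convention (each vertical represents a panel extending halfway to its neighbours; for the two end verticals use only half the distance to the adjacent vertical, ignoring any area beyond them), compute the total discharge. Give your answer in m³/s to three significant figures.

w_2 = (1.13 − 0.00)/2 = 0.565 m; q_2 = 0.63 × 0.28 × 0.565 = 0.09967 m³/s
w_3 = (1.41 − 0.30)/2 = 0.555 m; q_3 = 0.92 × 0.52 × 0.555 = 0.2655 m³/s
w_4 = (2.25 − 1.13)/2 = 0.56 m; q_4 = 1.03 × 0.65 × 0.56 = 0.3749 m³/s
w_5 = (2.62 − 1.41)/2 = 0.605 m; q_5 = 0.91 × 0.59 × 0.605 = 0.3248 m³/s
w_6 = (2.96 − 2.25)/2 = 0.355 m; q_6 = 0.77 × 0.48 × 0.355 = 0.1312 m³/s
w_7 = (3.50 − 2.62)/2 = 0.44 m; q_7 = 0.74 × 0.44 × 0.44 = 0.1433 m³/s
Stations 1, 8 contribute zero (depth or velocity is 0).
Q = Σ qᵢ = 1.339 m³/s

1.34 m³/s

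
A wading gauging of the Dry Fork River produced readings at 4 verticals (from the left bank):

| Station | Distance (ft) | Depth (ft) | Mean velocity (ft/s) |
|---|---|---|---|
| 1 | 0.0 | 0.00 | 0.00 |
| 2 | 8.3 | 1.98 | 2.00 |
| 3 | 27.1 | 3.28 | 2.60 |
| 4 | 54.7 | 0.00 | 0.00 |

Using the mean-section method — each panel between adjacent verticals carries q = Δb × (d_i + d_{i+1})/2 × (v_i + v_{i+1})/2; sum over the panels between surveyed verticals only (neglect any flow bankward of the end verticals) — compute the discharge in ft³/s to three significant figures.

181 ft³/s

Panel 1-2: Δb = 8.3 ft, d̄ = (0.00+1.98)/2 = 0.99, v̄ = (0.00+2.00)/2 = 1 → q = 8.3×0.99×1 = 8.217 ft³/s
Panel 2-3: Δb = 18.8 ft, d̄ = (1.98+3.28)/2 = 2.63, v̄ = (2.00+2.60)/2 = 2.3 → q = 18.8×2.63×2.3 = 113.7 ft³/s
Panel 3-4: Δb = 27.6 ft, d̄ = (3.28+0.00)/2 = 1.64, v̄ = (2.60+0.00)/2 = 1.3 → q = 27.6×1.64×1.3 = 58.84 ft³/s
Q = Σ q = 180.8 ft³/s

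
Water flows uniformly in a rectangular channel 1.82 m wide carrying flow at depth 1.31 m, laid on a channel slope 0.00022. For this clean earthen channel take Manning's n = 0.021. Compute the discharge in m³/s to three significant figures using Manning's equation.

1.11 m³/s

A = b·y = 1.82 × 1.31 = 2.384 m²
P = b + 2y = 1.82 + 2×1.31 = 4.440 m
R = A/P = 2.384/4.440 = 0.5370 m
Q = (1/n)·A·R^(2/3)·S^(1/2) = (1/0.021) × 2.384 × 0.5370^(2/3) × 0.00022^(1/2) = 1.113 m³/s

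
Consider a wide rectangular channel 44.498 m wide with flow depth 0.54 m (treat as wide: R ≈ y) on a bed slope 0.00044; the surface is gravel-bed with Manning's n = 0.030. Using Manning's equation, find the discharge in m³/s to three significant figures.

A = b·y = 44.498 × 0.54 = 24.03 m²
Wide channel: R ≈ y = 0.54 m
Q = (1/n)·A·R^(2/3)·S^(1/2) = (1/0.030) × 24.03 × 0.5400^(2/3) × 0.00044^(1/2) = 11.14 m³/s

11.1 m³/s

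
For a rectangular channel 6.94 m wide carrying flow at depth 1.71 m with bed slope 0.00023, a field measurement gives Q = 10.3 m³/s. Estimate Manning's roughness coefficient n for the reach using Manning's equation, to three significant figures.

0.0191

A = b·y = 6.94 × 1.71 = 11.87 m²
P = b + 2y = 6.94 + 2×1.71 = 10.36 m
R = A/P = 11.87/10.36 = 1.146 m
n = (1/Q)·A·R^(2/3)·S^(1/2) = (1/10.3) × 11.87 × 1.095 × 0.01517 = 0.01913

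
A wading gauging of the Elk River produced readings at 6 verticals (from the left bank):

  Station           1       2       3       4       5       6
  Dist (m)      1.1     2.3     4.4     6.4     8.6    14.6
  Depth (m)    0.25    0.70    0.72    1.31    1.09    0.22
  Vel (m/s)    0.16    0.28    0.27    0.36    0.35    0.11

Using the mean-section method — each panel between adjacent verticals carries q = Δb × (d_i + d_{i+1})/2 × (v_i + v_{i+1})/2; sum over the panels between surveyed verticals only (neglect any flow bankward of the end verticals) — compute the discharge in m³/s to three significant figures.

Panel 1-2: Δb = 1.2 m, d̄ = (0.25+0.70)/2 = 0.475, v̄ = (0.16+0.28)/2 = 0.22 → q = 1.2×0.475×0.22 = 0.1254 m³/s
Panel 2-3: Δb = 2.1 m, d̄ = (0.70+0.72)/2 = 0.71, v̄ = (0.28+0.27)/2 = 0.275 → q = 2.1×0.71×0.275 = 0.4100 m³/s
Panel 3-4: Δb = 2 m, d̄ = (0.72+1.31)/2 = 1.015, v̄ = (0.27+0.36)/2 = 0.315 → q = 2×1.015×0.315 = 0.6395 m³/s
Panel 4-5: Δb = 2.2 m, d̄ = (1.31+1.09)/2 = 1.2, v̄ = (0.36+0.35)/2 = 0.355 → q = 2.2×1.2×0.355 = 0.9372 m³/s
Panel 5-6: Δb = 6 m, d̄ = (1.09+0.22)/2 = 0.655, v̄ = (0.35+0.11)/2 = 0.23 → q = 6×0.655×0.23 = 0.9039 m³/s
Q = Σ q = 3.016 m³/s

3.02 m³/s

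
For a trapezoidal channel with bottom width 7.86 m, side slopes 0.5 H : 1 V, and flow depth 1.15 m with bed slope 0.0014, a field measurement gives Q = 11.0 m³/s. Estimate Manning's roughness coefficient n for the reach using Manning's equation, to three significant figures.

0.0314

A = (b + z·y)·y = (7.86 + 0.5×1.15)×1.15 = 9.700 m²
P = b + 2y√(1+z²) = 7.86 + 2×1.15×√(1+0.5²) = 10.43 m
R = A/P = 9.700/10.43 = 0.9299 m
n = (1/Q)·A·R^(2/3)·S^(1/2) = (1/11.0) × 9.700 × 0.9527 × 0.03742 = 0.03143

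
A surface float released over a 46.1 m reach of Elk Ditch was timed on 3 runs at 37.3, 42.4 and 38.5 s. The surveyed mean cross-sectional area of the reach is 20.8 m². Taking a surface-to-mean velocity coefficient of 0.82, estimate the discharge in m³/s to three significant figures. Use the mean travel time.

20.0 m³/s

t̄ = (37.3 + 42.4 + 38.5) / 3 = 39.4 s
v_surface = L / t̄ = 46.1 / 39.4 = 1.170 m/s
v_mean = 0.82 × 1.170 = 0.9594 m/s
Q = A × v_mean = 20.8 × 0.9594 = 19.96 m³/s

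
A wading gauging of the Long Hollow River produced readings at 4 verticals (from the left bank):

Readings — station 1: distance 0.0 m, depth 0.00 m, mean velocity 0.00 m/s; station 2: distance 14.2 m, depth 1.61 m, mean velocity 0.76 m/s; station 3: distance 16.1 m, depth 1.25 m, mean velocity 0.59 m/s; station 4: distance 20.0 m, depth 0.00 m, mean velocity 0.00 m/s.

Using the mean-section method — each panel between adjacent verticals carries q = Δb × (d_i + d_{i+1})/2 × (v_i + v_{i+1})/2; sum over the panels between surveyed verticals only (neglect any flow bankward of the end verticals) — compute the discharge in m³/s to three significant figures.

Panel 1-2: Δb = 14.2 m, d̄ = (0.00+1.61)/2 = 0.805, v̄ = (0.00+0.76)/2 = 0.38 → q = 14.2×0.805×0.38 = 4.344 m³/s
Panel 2-3: Δb = 1.9 m, d̄ = (1.61+1.25)/2 = 1.43, v̄ = (0.76+0.59)/2 = 0.675 → q = 1.9×1.43×0.675 = 1.834 m³/s
Panel 3-4: Δb = 3.9 m, d̄ = (1.25+0.00)/2 = 0.625, v̄ = (0.59+0.00)/2 = 0.295 → q = 3.9×0.625×0.295 = 0.7191 m³/s
Q = Σ q = 6.897 m³/s

6.90 m³/s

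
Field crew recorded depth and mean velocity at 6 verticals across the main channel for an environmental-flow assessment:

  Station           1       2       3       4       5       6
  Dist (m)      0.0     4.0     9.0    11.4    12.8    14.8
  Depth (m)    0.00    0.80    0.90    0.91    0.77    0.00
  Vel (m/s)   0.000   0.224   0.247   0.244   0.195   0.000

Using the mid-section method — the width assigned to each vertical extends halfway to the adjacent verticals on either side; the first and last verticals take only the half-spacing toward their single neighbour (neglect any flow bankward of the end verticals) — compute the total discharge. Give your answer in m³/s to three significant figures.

w_2 = (9.0 − 0.0)/2 = 4.5 m; q_2 = 0.224 × 0.80 × 4.5 = 0.8064 m³/s
w_3 = (11.4 − 4.0)/2 = 3.7 m; q_3 = 0.247 × 0.90 × 3.7 = 0.8225 m³/s
w_4 = (12.8 − 9.0)/2 = 1.9 m; q_4 = 0.244 × 0.91 × 1.9 = 0.4219 m³/s
w_5 = (14.8 − 11.4)/2 = 1.7 m; q_5 = 0.195 × 0.77 × 1.7 = 0.2553 m³/s
Stations 1, 6 contribute zero (depth or velocity is 0).
Q = Σ qᵢ = 2.306 m³/s

2.31 m³/s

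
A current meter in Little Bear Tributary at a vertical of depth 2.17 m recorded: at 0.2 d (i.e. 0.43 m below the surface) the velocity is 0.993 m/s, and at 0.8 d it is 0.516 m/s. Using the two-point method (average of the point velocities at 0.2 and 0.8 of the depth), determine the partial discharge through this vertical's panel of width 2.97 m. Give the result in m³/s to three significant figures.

v̄ = (0.993 + 0.516) / 2 = 0.7545 m/s
q = v̄ × d × w = 0.7545 × 2.17 × 2.97 = 4.863 m³/s

4.86 m³/s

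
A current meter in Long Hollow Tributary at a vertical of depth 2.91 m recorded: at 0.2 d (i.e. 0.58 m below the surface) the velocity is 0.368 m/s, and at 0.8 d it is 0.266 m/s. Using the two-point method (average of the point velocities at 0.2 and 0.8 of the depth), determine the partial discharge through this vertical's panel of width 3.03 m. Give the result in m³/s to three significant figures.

2.80 m³/s

v̄ = (0.368 + 0.266) / 2 = 0.3170 m/s
q = v̄ × d × w = 0.3170 × 2.91 × 3.03 = 2.795 m³/s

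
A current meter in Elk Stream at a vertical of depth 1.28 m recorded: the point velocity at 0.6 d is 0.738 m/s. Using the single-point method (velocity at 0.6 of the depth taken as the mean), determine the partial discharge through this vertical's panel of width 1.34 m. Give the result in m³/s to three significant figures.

v̄ = v₀.₆ = 0.738 m/s
q = v̄ × d × w = 0.7380 × 1.28 × 1.34 = 1.266 m³/s

1.27 m³/s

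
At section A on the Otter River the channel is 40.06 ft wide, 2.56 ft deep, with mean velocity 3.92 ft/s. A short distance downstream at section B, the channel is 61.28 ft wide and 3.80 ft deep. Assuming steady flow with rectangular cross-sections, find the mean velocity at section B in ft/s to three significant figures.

1.73 ft/s

Q = A₁V₁ = (40.06×2.56) × 3.92 = 402.0 ft³/s
A₂ = 61.28 × 3.80 = 232.9 ft²
V₂ = Q/A₂ = 402.0/232.9 = 1.726 ft/s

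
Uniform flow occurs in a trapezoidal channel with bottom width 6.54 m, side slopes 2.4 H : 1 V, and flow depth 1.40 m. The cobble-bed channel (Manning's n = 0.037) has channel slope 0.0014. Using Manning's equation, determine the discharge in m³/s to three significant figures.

14.0 m³/s

A = (b + z·y)·y = (6.54 + 2.4×1.40)×1.40 = 13.86 m²
P = b + 2y√(1+z²) = 6.54 + 2×1.40×√(1+2.4²) = 13.82 m
R = A/P = 13.86/13.82 = 1.003 m
Q = (1/n)·A·R^(2/3)·S^(1/2) = (1/0.037) × 13.86 × 1.003^(2/3) × 0.0014^(1/2) = 14.04 m³/s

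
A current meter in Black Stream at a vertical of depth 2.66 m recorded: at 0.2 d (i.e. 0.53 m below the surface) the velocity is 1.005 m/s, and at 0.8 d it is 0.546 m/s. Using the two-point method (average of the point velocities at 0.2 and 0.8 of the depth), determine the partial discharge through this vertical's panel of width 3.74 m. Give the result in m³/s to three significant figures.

v̄ = (1.005 + 0.546) / 2 = 0.7755 m/s
q = v̄ × d × w = 0.7755 × 2.66 × 3.74 = 7.715 m³/s

7.71 m³/s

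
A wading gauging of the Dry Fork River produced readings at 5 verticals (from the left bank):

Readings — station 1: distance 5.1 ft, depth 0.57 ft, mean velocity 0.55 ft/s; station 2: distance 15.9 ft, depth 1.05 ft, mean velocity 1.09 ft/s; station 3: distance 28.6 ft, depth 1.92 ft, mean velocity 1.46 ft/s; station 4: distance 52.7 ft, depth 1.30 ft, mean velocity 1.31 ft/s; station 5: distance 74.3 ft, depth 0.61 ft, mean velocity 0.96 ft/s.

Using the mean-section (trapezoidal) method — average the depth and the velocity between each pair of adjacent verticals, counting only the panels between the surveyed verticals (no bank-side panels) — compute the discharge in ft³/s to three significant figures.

108 ft³/s

Panel 1-2: Δb = 10.8 ft, d̄ = (0.57+1.05)/2 = 0.81, v̄ = (0.55+1.09)/2 = 0.82 → q = 10.8×0.81×0.82 = 7.173 ft³/s
Panel 2-3: Δb = 12.7 ft, d̄ = (1.05+1.92)/2 = 1.485, v̄ = (1.09+1.46)/2 = 1.275 → q = 12.7×1.485×1.275 = 24.05 ft³/s
Panel 3-4: Δb = 24.1 ft, d̄ = (1.92+1.30)/2 = 1.61, v̄ = (1.46+1.31)/2 = 1.385 → q = 24.1×1.61×1.385 = 53.74 ft³/s
Panel 4-5: Δb = 21.6 ft, d̄ = (1.30+0.61)/2 = 0.955, v̄ = (1.31+0.96)/2 = 1.135 → q = 21.6×0.955×1.135 = 23.41 ft³/s
Q = Σ q = 108.4 ft³/s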